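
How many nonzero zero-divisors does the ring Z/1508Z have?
Z/1508Z has 835 nonzero zero-divisors

In Z/1508Z each nonzero element is either a unit (gcd with 1508 is 1) or a zero-divisor (gcd > 1). The number of units is φ(1508): factorise 1508 = 2^2 · 13 · 29, so φ(1508) = (2^2 − 2^1) · (13 − 1) · (29 − 1) = 2 · 12 · 28 = 672. The nonzero elements number 1508 − 1 = 1507. Hence the nonzero zero-divisors number 1507 − 672 = 835.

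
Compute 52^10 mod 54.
Use repeated squaring. Binary(10) = 1010. Walk through the bits of the exponent 10 left-to-right: at each bit after the leading one, square the running value, then multiply by 52 if the bit is 1 (always reducing mod 54):
  bit 1 = 1 (leading): start with 52.
  bit 2 = 0: square 52^2 = 2704 ≡ 4 (mod 54).
  bit 3 = 1: square 4^2 = 16; bit is 1, so multiply 16·52 = 832 ≡ 22 (mod 54).
  bit 4 = 0: square 22^2 = 484 ≡ 52 (mod 54).
Final value: 52^10 ≡ 52 (mod 54).

Final answer: 52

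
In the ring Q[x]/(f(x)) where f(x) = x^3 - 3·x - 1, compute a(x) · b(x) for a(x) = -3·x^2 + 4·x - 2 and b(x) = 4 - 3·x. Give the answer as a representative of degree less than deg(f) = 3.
First multiply in Q[x] without reducing: a · b = 9·x^3 - 24·x^2 + 22·x - 8. Now divide by f(x) = x^3 - 3·x - 1, eliminating the leading term at each step:
  leading term 9·x^3: subtract (9)·f(x) = 9·x^3 - 27·x - 9, leaving -24·x^2 + 49·x + 1
The degree is now < 3, so this is the remainder. Hence a · b ≡ -24·x^2 + 49·x + 1 in Q[x]/(f).

Final answer: a · b ≡ -24·x^2 + 49·x + 1 (mod f(x))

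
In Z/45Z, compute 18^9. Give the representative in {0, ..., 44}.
Use repeated squaring. Binary(9) = 1001. Walk through the bits of the exponent 9 left-to-right: at each bit after the leading one, square the running value, then multiply by 18 if the bit is 1 (always reducing mod 45):
  bit 1 = 1 (leading): start with 18.
  bit 2 = 0: square 18^2 = 324 ≡ 9 (mod 45).
  bit 3 = 0: square 9^2 = 81 ≡ 36 (mod 45).
  bit 4 = 1: square 36^2 = 1296 ≡ 36; bit is 1, so multiply 36·18 = 648 ≡ 18 (mod 45).
Final value: 18^9 ≡ 18 (mod 45).

Final answer: 18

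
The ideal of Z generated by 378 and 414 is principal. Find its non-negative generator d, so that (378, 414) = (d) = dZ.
In the PID Z, (a, b) is generated by gcd(a, b). Compute gcd(414, 378) with the extended Euclidean algorithm, tracking rows (r, s, t) with s·414 + t·378 = r:
  row A: (414, 1, 0)   [1·414 + 0·378 = 414]
  row B: (378, 0, 1)   [0·414 + 1·378 = 378]
  414 = 1·378 + 36   → row C = row A − 1·row B = (36, 1, −1)   [check: 1·414 − 1·378 = 36]
  378 = 10·36 + 18   → row D = row B − 10·row C = (18, −10, 11)   [check: −10·414 + 11·378 = 18]
  36 = 2·18 + 0   → remainder 0, stop. gcd = 18 (last nonzero row D).
So gcd(378, 414) = 18, with Bézout identity −10·414 + 11·378 = 18. Containment (⊇): the Bézout identity exhibits 18 as an element of (378, 414), giving (18) ⊆ (378, 414). Containment (⊆): since 18 | 378 and 18 | 414 (378 = 18·21, 414 = 18·23), every Z-linear combination of 378 and 414 is divisible by 18, so (378, 414) ⊆ (18). Therefore (378, 414) = (18), d = 18.

Final answer: (378, 414) = (18); d = 18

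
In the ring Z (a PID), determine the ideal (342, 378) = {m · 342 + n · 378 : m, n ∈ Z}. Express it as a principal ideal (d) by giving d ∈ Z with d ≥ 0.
In the PID Z, (a, b) is generated by gcd(a, b). Compute gcd(378, 342) with the extended Euclidean algorithm, tracking rows (r, s, t) with s·378 + t·342 = r:
  row A: (378, 1, 0)   [1·378 + 0·342 = 378]
  row B: (342, 0, 1)   [0·378 + 1·342 = 342]
  378 = 1·342 + 36   → row C = row A − 1·row B = (36, 1, −1)   [check: 1·378 − 1·342 = 36]
  342 = 9·36 + 18   → row D = row B − 9·row C = (18, −9, 10)   [check: −9·378 + 10·342 = 18]
  36 = 2·18 + 0   → remainder 0, stop. gcd = 18 (last nonzero row D).
So gcd(342, 378) = 18, with Bézout identity −9·378 + 10·342 = 18. Containment (⊇): the Bézout identity exhibits 18 as an element of (342, 378), giving (18) ⊆ (342, 378). Containment (⊆): since 18 | 342 and 18 | 378 (342 = 18·19, 378 = 18·21), every Z-linear combination of 342 and 378 is divisible by 18, so (342, 378) ⊆ (18). Therefore (342, 378) = (18), d = 18.

Final answer: (342, 378) = (18); d = 18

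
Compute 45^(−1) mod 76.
Apply the extended Euclidean algorithm to (76, 45), tracking rows (r, s, t) with s·76 + t·45 = r. Each division r_prev = q·r_cur + r_new produces the new row as (previous row) − q·(current row):
  row A: (76, 1, 0)   [1·76 + 0·45 = 76]
  row B: (45, 0, 1)   [0·76 + 1·45 = 45]
  76 = 1·45 + 31   → row C = row A − 1·row B = (31, 1, −1)   [check: 1·76 − 1·45 = 31]
  45 = 1·31 + 14   → row D = row B − 1·row C = (14, −1, 2)   [check: −1·76 + 2·45 = 14]
  31 = 2·14 + 3   → row E = row C − 2·row D = (3, 3, −5)   [check: 3·76 − 5·45 = 3]
  14 = 4·3 + 2   → row F = row D − 4·row E = (2, −13, 22)   [check: −13·76 + 22·45 = 2]
  3 = 1·2 + 1   → row G = row E − 1·row F = (1, 16, −27)   [check: 16·76 − 27·45 = 1]
  2 = 2·1 + 0   → remainder 0, stop. gcd = 1 (last nonzero row G).
The gcd is 1, so 45 is invertible mod 76. The last nonzero row gives 16·76 − 27·45 = 1, so t = −27. So 45^(−1) ≡ −27 ≡ 49 (mod 76). Verify: 45 · 49 = 2205 ≡ 1 (mod 76). ✓

Final answer: 45^(−1) ≡ 49 (mod 76)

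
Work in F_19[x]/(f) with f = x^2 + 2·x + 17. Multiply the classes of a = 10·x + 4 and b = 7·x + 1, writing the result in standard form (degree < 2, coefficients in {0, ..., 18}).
a · b ≡ 12·x + 11 (mod f(x))

Multiply as integer polynomials: a · b = 70·x^2 + 38·x + 4. Reducing coefficients mod 19: a · b ≡ 13·x^2 + 4. Now divide by f(x) = x^2 + 2·x + 17 in F_19[x], eliminating the leading term at each step:
  leading term 13·x^2: subtract (13)·f(x) = 13·x^2 + 7·x + 12, leaving 12·x + 11 (coefficients mod 19)
The degree is now < 2, so this is the remainder. Hence a · b ≡ 12·x + 11 in F_19[x]/(f).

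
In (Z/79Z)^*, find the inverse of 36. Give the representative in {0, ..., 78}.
36^(−1) ≡ 11 (mod 79)

Apply the extended Euclidean algorithm to (79, 36), tracking rows (r, s, t) with s·79 + t·36 = r. Each division r_prev = q·r_cur + r_new produces the new row as (previous row) − q·(current row):
  row A: (79, 1, 0)   [1·79 + 0·36 = 79]
  row B: (36, 0, 1)   [0·79 + 1·36 = 36]
  79 = 2·36 + 7   → row C = row A − 2·row B = (7, 1, −2)   [check: 1·79 − 2·36 = 7]
  36 = 5·7 + 1   → row D = row B − 5·row C = (1, −5, 11)   [check: −5·79 + 11·36 = 1]
  7 = 7·1 + 0   → remainder 0, stop. gcd = 1 (last nonzero row D).
The gcd is 1, so 36 is invertible mod 79. The last nonzero row gives −5·79 + 11·36 = 1, so t = 11. So 36^(−1) ≡ 11 (mod 79). Verify: 36 · 11 = 396 ≡ 1 (mod 79). ✓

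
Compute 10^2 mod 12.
4

Use repeated squaring. Binary(2) = 10. Walk through the bits of the exponent 2 left-to-right: at each bit after the leading one, square the running value, then multiply by 10 if the bit is 1 (always reducing mod 12):
  bit 1 = 1 (leading): start with 10.
  bit 2 = 0: square 10^2 = 100 ≡ 4 (mod 12).
Final value: 10^2 ≡ 4 (mod 12).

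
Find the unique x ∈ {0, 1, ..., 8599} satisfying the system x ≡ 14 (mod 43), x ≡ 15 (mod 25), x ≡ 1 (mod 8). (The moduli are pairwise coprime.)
The moduli 43, 25, 8 are pairwise coprime, so by the CRT there is a unique solution mod 43·25·8 = 8600.
Solve by successive substitution. Start with x ≡ 14 (mod 43).
  Combine with x ≡ 15 (mod 25): write x = 14 + 43·t and require 14 + 43·t ≡ 15 (mod 25), i.e. 43·t ≡ 15 − 14 ≡ 1 (mod 25). Since 43^(−1) ≡ 7 (mod 25) (43 ≡ 18 (mod 25)), t ≡ 7·1 ≡ 7 (mod 25). So x ≡ 14 + 43·7 = 315 (mod 1075).
  Combine with x ≡ 1 (mod 8): write x = 315 + 1075·t and require 315 + 1075·t ≡ 1 (mod 8), i.e. 1075·t ≡ 1 − 315 ≡ 6 (mod 8). Since 1075^(−1) ≡ 3 (mod 8) (1075 ≡ 3 (mod 8)), t ≡ 3·6 ≡ 2 (mod 8). So x ≡ 315 + 1075·2 = 2465 (mod 8600).
Unique solution in [0, 8600): x = 2465.

Final answer: x ≡ 2465 (mod 8600); the representative in [0, 8600) is 2465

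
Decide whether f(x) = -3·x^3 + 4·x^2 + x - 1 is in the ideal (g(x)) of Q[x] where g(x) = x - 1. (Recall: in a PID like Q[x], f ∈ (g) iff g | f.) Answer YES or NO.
NO

In Q[x] the ideal (g) consists of all multiples of g, so f ∈ (g) iff g | f, i.e. iff the remainder of f on division by g is 0. Divide f by g (g is monic, so eliminate the leading term of the running remainder at each step):
  leading term -3·x^3: subtract (-3·x^2)·g(x) = -3·x^3 + 3·x^2, leaving x^2 + x - 1
  leading term x^2: subtract (x)·g(x) = x^2 - x, leaving 2·x - 1
  leading term 2·x: subtract (2)·g(x) = 2·x - 2, leaving 1
The remainder r(x) = 1 ≠ 0 (and deg r < deg g), so g ∤ f, i.e. f ∉ (g).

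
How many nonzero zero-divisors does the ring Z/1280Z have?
In Z/1280Z each nonzero element is either a unit (gcd with 1280 is 1) or a zero-divisor (gcd > 1). The number of units is φ(1280): factorise 1280 = 2^8 · 5, so φ(1280) = (2^8 − 2^7) · (5 − 1) = 128 · 4 = 512. The nonzero elements number 1280 − 1 = 1279. Hence the nonzero zero-divisors number 1279 − 512 = 767.

Final answer: Z/1280Z has 767 nonzero zero-divisors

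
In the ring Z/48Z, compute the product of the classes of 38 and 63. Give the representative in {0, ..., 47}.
42

Reduce the factors first: 63 ≡ 15 (mod 48), so 38 · 63 ≡ 38 · 15 (mod 48). 38 · 15 = 570. Dividing by 48: 570 = 11·48 + 42. So (38 · 63) mod 48 = 42.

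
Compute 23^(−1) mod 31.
Apply the extended Euclidean algorithm to (31, 23), tracking rows (r, s, t) with s·31 + t·23 = r. Each division r_prev = q·r_cur + r_new produces the new row as (previous row) − q·(current row):
  row A: (31, 1, 0)   [1·31 + 0·23 = 31]
  row B: (23, 0, 1)   [0·31 + 1·23 = 23]
  31 = 1·23 + 8   → row C = row A − 1·row B = (8, 1, −1)   [check: 1·31 − 1·23 = 8]
  23 = 2·8 + 7   → row D = row B − 2·row C = (7, −2, 3)   [check: −2·31 + 3·23 = 7]
  8 = 1·7 + 1   → row E = row C − 1·row D = (1, 3, −4)   [check: 3·31 − 4·23 = 1]
  7 = 7·1 + 0   → remainder 0, stop. gcd = 1 (last nonzero row E).
The gcd is 1, so 23 is invertible mod 31. The last nonzero row gives 3·31 − 4·23 = 1, so t = −4. So 23^(−1) ≡ −4 ≡ 27 (mod 31). Verify: 23 · 27 = 621 ≡ 1 (mod 31). ✓

Final answer: 23^(−1) ≡ 27 (mod 31)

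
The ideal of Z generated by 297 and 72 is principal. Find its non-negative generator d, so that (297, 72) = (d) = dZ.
(297, 72) = (9); d = 9

In the PID Z, (a, b) is generated by gcd(a, b). Compute gcd(297, 72) with the extended Euclidean algorithm, tracking rows (r, s, t) with s·297 + t·72 = r:
  row A: (297, 1, 0)   [1·297 + 0·72 = 297]
  row B: (72, 0, 1)   [0·297 + 1·72 = 72]
  297 = 4·72 + 9   → row C = row A − 4·row B = (9, 1, −4)   [check: 1·297 − 4·72 = 9]
  72 = 8·9 + 0   → remainder 0, stop. gcd = 9 (last nonzero row C).
So gcd(297, 72) = 9, with Bézout identity 1·297 − 4·72 = 9. Containment (⊇): the Bézout identity exhibits 9 as an element of (297, 72), giving (9) ⊆ (297, 72). Containment (⊆): since 9 | 297 and 9 | 72 (297 = 9·33, 72 = 9·8), every Z-linear combination of 297 and 72 is divisible by 9, so (297, 72) ⊆ (9). Therefore (297, 72) = (9), d = 9.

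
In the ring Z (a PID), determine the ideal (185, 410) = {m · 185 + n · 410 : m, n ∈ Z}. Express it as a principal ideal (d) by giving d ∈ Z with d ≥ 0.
In the PID Z, (a, b) is generated by gcd(a, b). Compute gcd(410, 185) with the extended Euclidean algorithm, tracking rows (r, s, t) with s·410 + t·185 = r:
  row A: (410, 1, 0)   [1·410 + 0·185 = 410]
  row B: (185, 0, 1)   [0·410 + 1·185 = 185]
  410 = 2·185 + 40   → row C = row A − 2·row B = (40, 1, −2)   [check: 1·410 − 2·185 = 40]
  185 = 4·40 + 25   → row D = row B − 4·row C = (25, −4, 9)   [check: −4·410 + 9·185 = 25]
  40 = 1·25 + 15   → row E = row C − 1·row D = (15, 5, −11)   [check: 5·410 − 11·185 = 15]
  25 = 1·15 + 10   → row F = row D − 1·row E = (10, −9, 20)   [check: −9·410 + 20·185 = 10]
  15 = 1·10 + 5   → row G = row E − 1·row F = (5, 14, −31)   [check: 14·410 − 31·185 = 5]
  10 = 2·5 + 0   → remainder 0, stop. gcd = 5 (last nonzero row G).
So gcd(185, 410) = 5, with Bézout identity 14·410 − 31·185 = 5. Containment (⊇): the Bézout identity exhibits 5 as an element of (185, 410), giving (5) ⊆ (185, 410). Containment (⊆): since 5 | 185 and 5 | 410 (185 = 5·37, 410 = 5·82), every Z-linear combination of 185 and 410 is divisible by 5, so (185, 410) ⊆ (5). Therefore (185, 410) = (5), d = 5.

Final answer: (185, 410) = (5); d = 5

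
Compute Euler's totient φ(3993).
φ is multiplicative, with φ(p^e) = p^e − p^(e−1). Factorise 3993 = 3 · 11^3. Then
  φ(3993) = (3 − 1) · (11^3 − 11^2) = 2 · 1210 = 2420.

Final answer: φ(3993) = 2420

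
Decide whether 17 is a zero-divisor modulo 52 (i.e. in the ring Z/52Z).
NO

gcd(17, 52) = 1, so 17 is a unit in Z/52Z (it has a multiplicative inverse). A unit cannot be a zero-divisor: if 17·b ≡ 0 then multiplying both sides by 17^(−1) gives b ≡ 0. So 17 is not a zero-divisor.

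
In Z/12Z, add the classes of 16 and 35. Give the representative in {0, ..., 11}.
Reduce the summands first: 16 ≡ 4, 35 ≡ 11 (mod 12), so 16 + 35 ≡ 4 + 11 (mod 12). 4 + 11 = 15; 15 = 1·12 + 3, so (16 + 35) mod 12 = 3.

Final answer: 3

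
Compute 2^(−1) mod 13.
Apply the extended Euclidean algorithm to (13, 2), tracking rows (r, s, t) with s·13 + t·2 = r. Each division r_prev = q·r_cur + r_new produces the new row as (previous row) − q·(current row):
  row A: (13, 1, 0)   [1·13 + 0·2 = 13]
  row B: (2, 0, 1)   [0·13 + 1·2 = 2]
  13 = 6·2 + 1   → row C = row A − 6·row B = (1, 1, −6)   [check: 1·13 − 6·2 = 1]
  2 = 2·1 + 0   → remainder 0, stop. gcd = 1 (last nonzero row C).
The gcd is 1, so 2 is invertible mod 13. The last nonzero row gives 1·13 − 6·2 = 1, so t = −6. So 2^(−1) ≡ −6 ≡ 7 (mod 13). Verify: 2 · 7 = 14 ≡ 1 (mod 13). ✓

Final answer: 2^(−1) ≡ 7 (mod 13)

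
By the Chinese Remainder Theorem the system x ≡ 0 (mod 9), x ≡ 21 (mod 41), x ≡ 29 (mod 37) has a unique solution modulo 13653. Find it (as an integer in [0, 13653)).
The moduli 9, 41, 37 are pairwise coprime, so by the CRT there is a unique solution mod 9·41·37 = 13653.
Solve by successive substitution. Start with x ≡ 0 (mod 9).
  Combine with x ≡ 21 (mod 41): write x = 9·t and require 9·t ≡ 21 (mod 41). Since 9^(−1) ≡ 32 (mod 41), t ≡ 32·21 ≡ 16 (mod 41). So x ≡ 9·16 = 144 (mod 369).
  Combine with x ≡ 29 (mod 37): write x = 144 + 369·t and require 144 + 369·t ≡ 29 (mod 37), i.e. 369·t ≡ 29 − 144 ≡ 33 (mod 37). Since 369^(−1) ≡ 36 (mod 37) (369 ≡ 36 (mod 37)), t ≡ 36·33 ≡ 4 (mod 37). So x ≡ 144 + 369·4 = 1620 (mod 13653).
Unique solution in [0, 13653): x = 1620.

Final answer: x ≡ 1620 (mod 13653); the representative in [0, 13653) is 1620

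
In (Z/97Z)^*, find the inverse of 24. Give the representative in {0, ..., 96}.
Apply the extended Euclidean algorithm to (97, 24), tracking rows (r, s, t) with s·97 + t·24 = r. Each division r_prev = q·r_cur + r_new produces the new row as (previous row) − q·(current row):
  row A: (97, 1, 0)   [1·97 + 0·24 = 97]
  row B: (24, 0, 1)   [0·97 + 1·24 = 24]
  97 = 4·24 + 1   → row C = row A − 4·row B = (1, 1, −4)   [check: 1·97 − 4·24 = 1]
  24 = 24·1 + 0   → remainder 0, stop. gcd = 1 (last nonzero row C).
The gcd is 1, so 24 is invertible mod 97. The last nonzero row gives 1·97 − 4·24 = 1, so t = −4. So 24^(−1) ≡ −4 ≡ 93 (mod 97). Verify: 24 · 93 = 2232 ≡ 1 (mod 97). ✓

Final answer: 24^(−1) ≡ 93 (mod 97)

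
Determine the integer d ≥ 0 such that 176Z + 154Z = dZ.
(176, 154) = (22); d = 22

In the PID Z, (a, b) is generated by gcd(a, b). Compute gcd(176, 154) with the extended Euclidean algorithm, tracking rows (r, s, t) with s·176 + t·154 = r:
  row A: (176, 1, 0)   [1·176 + 0·154 = 176]
  row B: (154, 0, 1)   [0·176 + 1·154 = 154]
  176 = 1·154 + 22   → row C = row A − 1·row B = (22, 1, −1)   [check: 1·176 − 1·154 = 22]
  154 = 7·22 + 0   → remainder 0, stop. gcd = 22 (last nonzero row C).
So gcd(176, 154) = 22, with Bézout identity 1·176 − 1·154 = 22. Containment (⊇): the Bézout identity exhibits 22 as an element of (176, 154), giving (22) ⊆ (176, 154). Containment (⊆): since 22 | 176 and 22 | 154 (176 = 22·8, 154 = 22·7), every Z-linear combination of 176 and 154 is divisible by 22, so (176, 154) ⊆ (22). Therefore (176, 154) = (22), d = 22.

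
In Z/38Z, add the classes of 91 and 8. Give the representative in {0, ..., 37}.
23

Reduce the summands first: 91 ≡ 15 (mod 38), so 91 + 8 ≡ 15 + 8 (mod 38). 15 + 8 = 23; 23 = 0·38 + 23, so (91 + 8) mod 38 = 23.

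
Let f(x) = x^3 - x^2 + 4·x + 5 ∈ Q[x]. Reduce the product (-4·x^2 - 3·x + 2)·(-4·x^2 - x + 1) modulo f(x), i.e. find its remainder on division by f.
a · b ≡ -41·x^2 - 213·x - 158 (mod f(x))

First multiply in Q[x] without reducing: a · b = 16·x^4 + 16·x^3 - 9·x^2 - 5·x + 2. Now divide by f(x) = x^3 - x^2 + 4·x + 5, eliminating the leading term at each step:
  leading term 16·x^4: subtract (16·x)·f(x) = 16·x^4 - 16·x^3 + 64·x^2 + 80·x, leaving 32·x^3 - 73·x^2 - 85·x + 2
  leading term 32·x^3: subtract (32)·f(x) = 32·x^3 - 32·x^2 + 128·x + 160, leaving -41·x^2 - 213·x - 158
The degree is now < 3, so this is the remainder. Hence a · b ≡ -41·x^2 - 213·x - 158 in Q[x]/(f).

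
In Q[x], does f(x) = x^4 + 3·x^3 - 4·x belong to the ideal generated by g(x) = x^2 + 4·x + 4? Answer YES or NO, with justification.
YES

In Q[x] the ideal (g) consists of all multiples of g, so f ∈ (g) iff g | f, i.e. iff the remainder of f on division by g is 0. Divide f by g (g is monic, so eliminate the leading term of the running remainder at each step):
  leading term x^4: subtract (x^2)·g(x) = x^4 + 4·x^3 + 4·x^2, leaving -x^3 - 4·x^2 - 4·x
  leading term -x^3: subtract (-x)·g(x) = -x^3 - 4·x^2 - 4·x, leaving 0
The remainder is 0, so f(x) = g(x) · h(x) with h(x) = x^2 - x. Hence g | f, i.e. f ∈ (g).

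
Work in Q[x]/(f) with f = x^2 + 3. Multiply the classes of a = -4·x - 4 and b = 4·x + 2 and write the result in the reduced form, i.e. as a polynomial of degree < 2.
First multiply in Q[x] without reducing: a · b = -16·x^2 - 24·x - 8. Now divide by f(x) = x^2 + 3, eliminating the leading term at each step:
  leading term -16·x^2: subtract (-16)·f(x) = -16·x^2 - 48, leaving 40 - 24·x
The degree is now < 2, so this is the remainder. Hence a · b ≡ 40 - 24·x in Q[x]/(f).

Final answer: a · b ≡ 40 - 24·x (mod f(x))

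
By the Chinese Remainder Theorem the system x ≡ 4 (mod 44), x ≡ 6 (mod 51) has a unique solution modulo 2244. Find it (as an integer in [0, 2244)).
The moduli 44, 51 are pairwise coprime, so by the CRT there is a unique solution mod 44·51 = 2244.
Solve by successive substitution. Start with x ≡ 4 (mod 44).
  Combine with x ≡ 6 (mod 51): write x = 4 + 44·t and require 4 + 44·t ≡ 6 (mod 51), i.e. 44·t ≡ 6 − 4 ≡ 2 (mod 51). Since 44^(−1) ≡ 29 (mod 51), t ≡ 29·2 ≡ 7 (mod 51). So x ≡ 4 + 44·7 = 312 (mod 2244).
Unique solution in [0, 2244): x = 312.

Final answer: x ≡ 312 (mod 2244); the representative in [0, 2244) is 312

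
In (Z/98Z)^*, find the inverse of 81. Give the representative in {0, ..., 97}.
Apply the extended Euclidean algorithm to (98, 81), tracking rows (r, s, t) with s·98 + t·81 = r. Each division r_prev = q·r_cur + r_new produces the new row as (previous row) − q·(current row):
  row A: (98, 1, 0)   [1·98 + 0·81 = 98]
  row B: (81, 0, 1)   [0·98 + 1·81 = 81]
  98 = 1·81 + 17   → row C = row A − 1·row B = (17, 1, −1)   [check: 1·98 − 1·81 = 17]
  81 = 4·17 + 13   → row D = row B − 4·row C = (13, −4, 5)   [check: −4·98 + 5·81 = 13]
  17 = 1·13 + 4   → row E = row C − 1·row D = (4, 5, −6)   [check: 5·98 − 6·81 = 4]
  13 = 3·4 + 1   → row F = row D − 3·row E = (1, −19, 23)   [check: −19·98 + 23·81 = 1]
  4 = 4·1 + 0   → remainder 0, stop. gcd = 1 (last nonzero row F).
The gcd is 1, so 81 is invertible mod 98. The last nonzero row gives −19·98 + 23·81 = 1, so t = 23. So 81^(−1) ≡ 23 (mod 98). Verify: 81 · 23 = 1863 ≡ 1 (mod 98). ✓

Final answer: 81^(−1) ≡ 23 (mod 98)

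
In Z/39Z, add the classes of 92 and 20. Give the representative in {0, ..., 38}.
Reduce the summands first: 92 ≡ 14 (mod 39), so 92 + 20 ≡ 14 + 20 (mod 39). 14 + 20 = 34; 34 = 0·39 + 34, so (92 + 20) mod 39 = 34.

Final answer: 34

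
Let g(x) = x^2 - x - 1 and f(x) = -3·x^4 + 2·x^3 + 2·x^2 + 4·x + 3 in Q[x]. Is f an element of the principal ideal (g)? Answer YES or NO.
In Q[x] the ideal (g) consists of all multiples of g, so f ∈ (g) iff g | f, i.e. iff the remainder of f on division by g is 0. Divide f by g (g is monic, so eliminate the leading term of the running remainder at each step):
  leading term -3·x^4: subtract (-3·x^2)·g(x) = -3·x^4 + 3·x^3 + 3·x^2, leaving -x^3 - x^2 + 4·x + 3
  leading term -x^3: subtract (-x)·g(x) = -x^3 + x^2 + x, leaving -2·x^2 + 3·x + 3
  leading term -2·x^2: subtract (-2)·g(x) = -2·x^2 + 2·x + 2, leaving x + 1
The remainder r(x) = x + 1 ≠ 0 (and deg r < deg g), so g ∤ f, i.e. f ∉ (g).

Final answer: NO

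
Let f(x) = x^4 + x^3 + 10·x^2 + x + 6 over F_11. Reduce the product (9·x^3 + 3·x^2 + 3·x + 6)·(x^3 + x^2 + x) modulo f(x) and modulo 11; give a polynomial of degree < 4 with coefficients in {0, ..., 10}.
a · b ≡ 7·x^3 + 6·x^2 + 6 (mod f(x))

Multiply as integer polynomials: a · b = 9·x^6 + 12·x^5 + 15·x^4 + 12·x^3 + 9·x^2 + 6·x. Reducing coefficients mod 11: a · b ≡ 9·x^6 + x^5 + 4·x^4 + x^3 + 9·x^2 + 6·x. Now divide by f(x) = x^4 + x^3 + 10·x^2 + x + 6 in F_11[x], eliminating the leading term at each step:
  leading term 9·x^6: subtract (9·x^2)·f(x) = 9·x^6 + 9·x^5 + 2·x^4 + 9·x^3 + 10·x^2, leaving 3·x^5 + 2·x^4 + 3·x^3 + 10·x^2 + 6·x (coefficients mod 11)
  leading term 3·x^5: subtract (3·x)·f(x) = 3·x^5 + 3·x^4 + 8·x^3 + 3·x^2 + 7·x, leaving 10·x^4 + 6·x^3 + 7·x^2 + 10·x (coefficients mod 11)
  leading term 10·x^4: subtract (10)·f(x) = 10·x^4 + 10·x^3 + x^2 + 10·x + 5, leaving 7·x^3 + 6·x^2 + 6 (coefficients mod 11)
The degree is now < 4, so this is the remainder. Hence a · b ≡ 7·x^3 + 6·x^2 + 6 in F_11[x]/(f).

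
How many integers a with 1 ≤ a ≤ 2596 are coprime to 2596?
1160

The number of a ∈ {1, ..., 2596} with gcd(a, 2596) = 1 is by definition Euler's totient φ(2596). φ is multiplicative, with φ(p^e) = p^e − p^(e−1). Factorise 2596 = 2^2 · 11 · 59. Then
  φ(2596) = (2^2 − 2^1) · (11 − 1) · (59 − 1) = 2 · 10 · 58 = 1160.
So there are 1160 such integers.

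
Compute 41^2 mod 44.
Use repeated squaring. Binary(2) = 10. Walk through the bits of the exponent 2 left-to-right: at each bit after the leading one, square the running value, then multiply by 41 if the bit is 1 (always reducing mod 44):
  bit 1 = 1 (leading): start with 41.
  bit 2 = 0: square 41^2 = 1681 ≡ 9 (mod 44).
Final value: 41^2 ≡ 9 (mod 44).

Final answer: 9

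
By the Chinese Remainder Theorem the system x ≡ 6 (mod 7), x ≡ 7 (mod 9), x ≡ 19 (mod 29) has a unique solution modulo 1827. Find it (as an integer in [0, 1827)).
x ≡ 1672 (mod 1827); the representative in [0, 1827) is 1672

The moduli 7, 9, 29 are pairwise coprime, so by the CRT there is a unique solution mod 7·9·29 = 1827.
Solve by successive substitution. Start with x ≡ 6 (mod 7).
  Combine with x ≡ 7 (mod 9): write x = 6 + 7·t and require 6 + 7·t ≡ 7 (mod 9), i.e. 7·t ≡ 7 − 6 ≡ 1 (mod 9). Since 7^(−1) ≡ 4 (mod 9), t ≡ 4·1 ≡ 4 (mod 9). So x ≡ 6 + 7·4 = 34 (mod 63).
  Combine with x ≡ 19 (mod 29): write x = 34 + 63·t and require 34 + 63·t ≡ 19 (mod 29), i.e. 63·t ≡ 19 − 34 ≡ 14 (mod 29). Since 63^(−1) ≡ 6 (mod 29) (63 ≡ 5 (mod 29)), t ≡ 6·14 ≡ 26 (mod 29). So x ≡ 34 + 63·26 = 1672 (mod 1827).
Unique solution in [0, 1827): x = 1672.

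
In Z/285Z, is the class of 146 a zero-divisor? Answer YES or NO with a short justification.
gcd(146, 285) = 1, so 146 is a unit in Z/285Z (it has a multiplicative inverse). A unit cannot be a zero-divisor: if 146·b ≡ 0 then multiplying both sides by 146^(−1) gives b ≡ 0. So 146 is not a zero-divisor.

Final answer: NO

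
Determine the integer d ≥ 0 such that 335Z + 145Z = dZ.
In the PID Z, (a, b) is generated by gcd(a, b). Compute gcd(335, 145) with the extended Euclidean algorithm, tracking rows (r, s, t) with s·335 + t·145 = r:
  row A: (335, 1, 0)   [1·335 + 0·145 = 335]
  row B: (145, 0, 1)   [0·335 + 1·145 = 145]
  335 = 2·145 + 45   → row C = row A − 2·row B = (45, 1, −2)   [check: 1·335 − 2·145 = 45]
  145 = 3·45 + 10   → row D = row B − 3·row C = (10, −3, 7)   [check: −3·335 + 7·145 = 10]
  45 = 4·10 + 5   → row E = row C − 4·row D = (5, 13, −30)   [check: 13·335 − 30·145 = 5]
  10 = 2·5 + 0   → remainder 0, stop. gcd = 5 (last nonzero row E).
So gcd(335, 145) = 5, with Bézout identity 13·335 − 30·145 = 5. Containment (⊇): the Bézout identity exhibits 5 as an element of (335, 145), giving (5) ⊆ (335, 145). Containment (⊆): since 5 | 335 and 5 | 145 (335 = 5·67, 145 = 5·29), every Z-linear combination of 335 and 145 is divisible by 5, so (335, 145) ⊆ (5). Therefore (335, 145) = (5), d = 5.

Final answer: (335, 145) = (5); d = 5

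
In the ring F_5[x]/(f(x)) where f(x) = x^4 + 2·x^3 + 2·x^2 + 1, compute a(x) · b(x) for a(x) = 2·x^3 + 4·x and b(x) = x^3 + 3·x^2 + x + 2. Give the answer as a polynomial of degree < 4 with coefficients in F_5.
a · b ≡ x^3 + x^2 + x + 2 (mod f(x))

Multiply as integer polynomials: a · b = 2·x^6 + 6·x^5 + 6·x^4 + 16·x^3 + 4·x^2 + 8·x. Reducing coefficients mod 5: a · b ≡ 2·x^6 + x^5 + x^4 + x^3 + 4·x^2 + 3·x. Now divide by f(x) = x^4 + 2·x^3 + 2·x^2 + 1 in F_5[x], eliminating the leading term at each step:
  leading term 2·x^6: subtract (2·x^2)·f(x) = 2·x^6 + 4·x^5 + 4·x^4 + 2·x^2, leaving 2·x^5 + 2·x^4 + x^3 + 2·x^2 + 3·x (coefficients mod 5)
  leading term 2·x^5: subtract (2·x)·f(x) = 2·x^5 + 4·x^4 + 4·x^3 + 2·x, leaving 3·x^4 + 2·x^3 + 2·x^2 + x (coefficients mod 5)
  leading term 3·x^4: subtract (3)·f(x) = 3·x^4 + x^3 + x^2 + 3, leaving x^3 + x^2 + x + 2 (coefficients mod 5)
The degree is now < 4, so this is the remainder. Hence a · b ≡ x^3 + x^2 + x + 2 in F_5[x]/(f).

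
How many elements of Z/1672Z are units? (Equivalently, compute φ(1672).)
Z/1672Z has φ(1672) = 720 units

An element a ∈ Z/1672Z is a unit iff gcd(a, 1672) = 1, so the number of units is φ(1672). φ is multiplicative, with φ(p^e) = p^e − p^(e−1). Factorise 1672 = 2^3 · 11 · 19. Then
  φ(1672) = (2^3 − 2^2) · (11 − 1) · (19 − 1) = 4 · 10 · 18 = 720.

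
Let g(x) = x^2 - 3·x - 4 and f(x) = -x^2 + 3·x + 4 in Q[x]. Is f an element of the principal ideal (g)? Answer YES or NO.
YES

In Q[x] the ideal (g) consists of all multiples of g, so f ∈ (g) iff g | f, i.e. iff the remainder of f on division by g is 0. Divide f by g (g is monic, so eliminate the leading term of the running remainder at each step):
  leading term -x^2: subtract (-1)·g(x) = -x^2 + 3·x + 4, leaving 0
The remainder is 0, so f(x) = g(x) · h(x) with h(x) = -1. Hence g | f, i.e. f ∈ (g).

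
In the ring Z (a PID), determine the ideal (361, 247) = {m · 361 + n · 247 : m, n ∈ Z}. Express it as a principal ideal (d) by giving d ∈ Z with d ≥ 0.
(361, 247) = (19); d = 19

In the PID Z, (a, b) is generated by gcd(a, b). Compute gcd(361, 247) with the extended Euclidean algorithm, tracking rows (r, s, t) with s·361 + t·247 = r:
  row A: (361, 1, 0)   [1·361 + 0·247 = 361]
  row B: (247, 0, 1)   [0·361 + 1·247 = 247]
  361 = 1·247 + 114   → row C = row A − 1·row B = (114, 1, −1)   [check: 1·361 − 1·247 = 114]
  247 = 2·114 + 19   → row D = row B − 2·row C = (19, −2, 3)   [check: −2·361 + 3·247 = 19]
  114 = 6·19 + 0   → remainder 0, stop. gcd = 19 (last nonzero row D).
So gcd(361, 247) = 19, with Bézout identity −2·361 + 3·247 = 19. Containment (⊇): the Bézout identity exhibits 19 as an element of (361, 247), giving (19) ⊆ (361, 247). Containment (⊆): since 19 | 361 and 19 | 247 (361 = 19·19, 247 = 19·13), every Z-linear combination of 361 and 247 is divisible by 19, so (361, 247) ⊆ (19). Therefore (361, 247) = (19), d = 19.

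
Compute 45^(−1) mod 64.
45^(−1) ≡ 37 (mod 64)

Apply the extended Euclidean algorithm to (64, 45), tracking rows (r, s, t) with s·64 + t·45 = r. Each division r_prev = q·r_cur + r_new produces the new row as (previous row) − q·(current row):
  row A: (64, 1, 0)   [1·64 + 0·45 = 64]
  row B: (45, 0, 1)   [0·64 + 1·45 = 45]
  64 = 1·45 + 19   → row C = row A − 1·row B = (19, 1, −1)   [check: 1·64 − 1·45 = 19]
  45 = 2·19 + 7   → row D = row B − 2·row C = (7, −2, 3)   [check: −2·64 + 3·45 = 7]
  19 = 2·7 + 5   → row E = row C − 2·row D = (5, 5, −7)   [check: 5·64 − 7·45 = 5]
  7 = 1·5 + 2   → row F = row D − 1·row E = (2, −7, 10)   [check: −7·64 + 10·45 = 2]
  5 = 2·2 + 1   → row G = row E − 2·row F = (1, 19, −27)   [check: 19·64 − 27·45 = 1]
  2 = 2·1 + 0   → remainder 0, stop. gcd = 1 (last nonzero row G).
The gcd is 1, so 45 is invertible mod 64. The last nonzero row gives 19·64 − 27·45 = 1, so t = −27. So 45^(−1) ≡ −27 ≡ 37 (mod 64). Verify: 45 · 37 = 1665 ≡ 1 (mod 64). ✓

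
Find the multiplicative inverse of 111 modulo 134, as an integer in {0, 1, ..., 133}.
Apply the extended Euclidean algorithm to (134, 111), tracking rows (r, s, t) with s·134 + t·111 = r. Each division r_prev = q·r_cur + r_new produces the new row as (previous row) − q·(current row):
  row A: (134, 1, 0)   [1·134 + 0·111 = 134]
  row B: (111, 0, 1)   [0·134 + 1·111 = 111]
  134 = 1·111 + 23   → row C = row A − 1·row B = (23, 1, −1)   [check: 1·134 − 1·111 = 23]
  111 = 4·23 + 19   → row D = row B − 4·row C = (19, −4, 5)   [check: −4·134 + 5·111 = 19]
  23 = 1·19 + 4   → row E = row C − 1·row D = (4, 5, −6)   [check: 5·134 − 6·111 = 4]
  19 = 4·4 + 3   → row F = row D − 4·row E = (3, −24, 29)   [check: −24·134 + 29·111 = 3]
  4 = 1·3 + 1   → row G = row E − 1·row F = (1, 29, −35)   [check: 29·134 − 35·111 = 1]
  3 = 3·1 + 0   → remainder 0, stop. gcd = 1 (last nonzero row G).
The gcd is 1, so 111 is invertible mod 134. The last nonzero row gives 29·134 − 35·111 = 1, so t = −35. So 111^(−1) ≡ −35 ≡ 99 (mod 134). Verify: 111 · 99 = 10989 ≡ 1 (mod 134). ✓

Final answer: 111^(−1) ≡ 99 (mod 134)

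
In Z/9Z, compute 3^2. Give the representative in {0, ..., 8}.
Use repeated squaring. Binary(2) = 10. Walk through the bits of the exponent 2 left-to-right: at each bit after the leading one, square the running value, then multiply by 3 if the bit is 1 (always reducing mod 9):
  bit 1 = 1 (leading): start with 3.
  bit 2 = 0: square 3^2 = 9 ≡ 0 (mod 9).
Final value: 3^2 ≡ 0 (mod 9).

Final answer: 0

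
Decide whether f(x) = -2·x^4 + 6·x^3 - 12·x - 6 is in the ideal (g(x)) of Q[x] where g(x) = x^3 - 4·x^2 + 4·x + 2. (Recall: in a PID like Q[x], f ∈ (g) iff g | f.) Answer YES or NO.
In Q[x] the ideal (g) consists of all multiples of g, so f ∈ (g) iff g | f, i.e. iff the remainder of f on division by g is 0. Divide f by g (g is monic, so eliminate the leading term of the running remainder at each step):
  leading term -2·x^4: subtract (-2·x)·g(x) = -2·x^4 + 8·x^3 - 8·x^2 - 4·x, leaving -2·x^3 + 8·x^2 - 8·x - 6
  leading term -2·x^3: subtract (-2)·g(x) = -2·x^3 + 8·x^2 - 8·x - 4, leaving -2
The remainder r(x) = -2 ≠ 0 (and deg r < deg g), so g ∤ f, i.e. f ∉ (g).

Final answer: NO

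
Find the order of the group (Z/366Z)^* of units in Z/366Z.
|(Z/366Z)^*| = 120

(Z/366Z)^* consists of the classes a with gcd(a, 366) = 1, so its order is φ(366). φ is multiplicative, with φ(p^e) = p^e − p^(e−1). Factorise 366 = 2 · 3 · 61. Then
  φ(366) = (2 − 1) · (3 − 1) · (61 − 1) = 1 · 2 · 60 = 120.
Thus |(Z/366Z)^*| = 120.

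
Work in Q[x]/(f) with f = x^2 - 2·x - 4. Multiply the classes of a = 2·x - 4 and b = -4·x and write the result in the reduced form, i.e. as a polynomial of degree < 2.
First multiply in Q[x] without reducing: a · b = -8·x^2 + 16·x. Now divide by f(x) = x^2 - 2·x - 4, eliminating the leading term at each step:
  leading term -8·x^2: subtract (-8)·f(x) = -8·x^2 + 16·x + 32, leaving -32
The degree is now < 2, so this is the remainder. Hence a · b ≡ -32 in Q[x]/(f).

Final answer: a · b ≡ -32 (mod f(x))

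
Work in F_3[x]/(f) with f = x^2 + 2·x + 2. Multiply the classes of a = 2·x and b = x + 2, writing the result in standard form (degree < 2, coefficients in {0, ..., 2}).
Multiply as integer polynomials: a · b = 2·x^2 + 4·x. Reducing coefficients mod 3: a · b ≡ 2·x^2 + x. Now divide by f(x) = x^2 + 2·x + 2 in F_3[x], eliminating the leading term at each step:
  leading term 2·x^2: subtract (2)·f(x) = 2·x^2 + x + 1, leaving 2 (coefficients mod 3)
The degree is now < 2, so this is the remainder. Hence a · b ≡ 2 in F_3[x]/(f).

Final answer: a · b ≡ 2 (mod f(x))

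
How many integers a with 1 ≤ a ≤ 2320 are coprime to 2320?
The number of a ∈ {1, ..., 2320} with gcd(a, 2320) = 1 is by definition Euler's totient φ(2320). φ is multiplicative, with φ(p^e) = p^e − p^(e−1). Factorise 2320 = 2^4 · 5 · 29. Then
  φ(2320) = (2^4 − 2^3) · (5 − 1) · (29 − 1) = 8 · 4 · 28 = 896.
So there are 896 such integers.

Final answer: 896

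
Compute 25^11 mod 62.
Use repeated squaring. Binary(11) = 1011. Walk through the bits of the exponent 11 left-to-right: at each bit after the leading one, square the running value, then multiply by 25 if the bit is 1 (always reducing mod 62):
  bit 1 = 1 (leading): start with 25.
  bit 2 = 0: square 25^2 = 625 ≡ 5 (mod 62).
  bit 3 = 1: square 5^2 = 25; bit is 1, so multiply 25·25 = 625 ≡ 5 (mod 62).
  bit 4 = 1: square 5^2 = 25; bit is 1, so multiply 25·25 = 625 ≡ 5 (mod 62).
Final value: 25^11 ≡ 5 (mod 62).

Final answer: 5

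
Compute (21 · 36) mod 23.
20

Reduce the factors first: 36 ≡ 13 (mod 23), so 21 · 36 ≡ 21 · 13 (mod 23). 21 · 13 = 273. Dividing by 23: 273 = 11·23 + 20. So (21 · 36) mod 23 = 20.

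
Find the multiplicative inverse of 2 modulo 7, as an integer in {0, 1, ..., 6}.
2^(−1) ≡ 4 (mod 7)

Apply the extended Euclidean algorithm to (7, 2), tracking rows (r, s, t) with s·7 + t·2 = r. Each division r_prev = q·r_cur + r_new produces the new row as (previous row) − q·(current row):
  row A: (7, 1, 0)   [1·7 + 0·2 = 7]
  row B: (2, 0, 1)   [0·7 + 1·2 = 2]
  7 = 3·2 + 1   → row C = row A − 3·row B = (1, 1, −3)   [check: 1·7 − 3·2 = 1]
  2 = 2·1 + 0   → remainder 0, stop. gcd = 1 (last nonzero row C).
The gcd is 1, so 2 is invertible mod 7. The last nonzero row gives 1·7 − 3·2 = 1, so t = −3. So 2^(−1) ≡ −3 ≡ 4 (mod 7). Verify: 2 · 4 = 8 ≡ 1 (mod 7). ✓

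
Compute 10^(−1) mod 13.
Apply the extended Euclidean algorithm to (13, 10), tracking rows (r, s, t) with s·13 + t·10 = r. Each division r_prev = q·r_cur + r_new produces the new row as (previous row) − q·(current row):
  row A: (13, 1, 0)   [1·13 + 0·10 = 13]
  row B: (10, 0, 1)   [0·13 + 1·10 = 10]
  13 = 1·10 + 3   → row C = row A − 1·row B = (3, 1, −1)   [check: 1·13 − 1·10 = 3]
  10 = 3·3 + 1   → row D = row B − 3·row C = (1, −3, 4)   [check: −3·13 + 4·10 = 1]
  3 = 3·1 + 0   → remainder 0, stop. gcd = 1 (last nonzero row D).
The gcd is 1, so 10 is invertible mod 13. The last nonzero row gives −3·13 + 4·10 = 1, so t = 4. So 10^(−1) ≡ 4 (mod 13). Verify: 10 · 4 = 40 ≡ 1 (mod 13). ✓

Final answer: 10^(−1) ≡ 4 (mod 13)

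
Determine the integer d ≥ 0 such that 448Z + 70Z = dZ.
(448, 70) = (14); d = 14

In the PID Z, (a, b) is generated by gcd(a, b). Compute gcd(448, 70) with the extended Euclidean algorithm, tracking rows (r, s, t) with s·448 + t·70 = r:
  row A: (448, 1, 0)   [1·448 + 0·70 = 448]
  row B: (70, 0, 1)   [0·448 + 1·70 = 70]
  448 = 6·70 + 28   → row C = row A − 6·row B = (28, 1, −6)   [check: 1·448 − 6·70 = 28]
  70 = 2·28 + 14   → row D = row B − 2·row C = (14, −2, 13)   [check: −2·448 + 13·70 = 14]
  28 = 2·14 + 0   → remainder 0, stop. gcd = 14 (last nonzero row D).
So gcd(448, 70) = 14, with Bézout identity −2·448 + 13·70 = 14. Containment (⊇): the Bézout identity exhibits 14 as an element of (448, 70), giving (14) ⊆ (448, 70). Containment (⊆): since 14 | 448 and 14 | 70 (448 = 14·32, 70 = 14·5), every Z-linear combination of 448 and 70 is divisible by 14, so (448, 70) ⊆ (14). Therefore (448, 70) = (14), d = 14.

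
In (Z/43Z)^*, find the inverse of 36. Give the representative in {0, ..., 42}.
Apply the extended Euclidean algorithm to (43, 36), tracking rows (r, s, t) with s·43 + t·36 = r. Each division r_prev = q·r_cur + r_new produces the new row as (previous row) − q·(current row):
  row A: (43, 1, 0)   [1·43 + 0·36 = 43]
  row B: (36, 0, 1)   [0·43 + 1·36 = 36]
  43 = 1·36 + 7   → row C = row A − 1·row B = (7, 1, −1)   [check: 1·43 − 1·36 = 7]
  36 = 5·7 + 1   → row D = row B − 5·row C = (1, −5, 6)   [check: −5·43 + 6·36 = 1]
  7 = 7·1 + 0   → remainder 0, stop. gcd = 1 (last nonzero row D).
The gcd is 1, so 36 is invertible mod 43. The last nonzero row gives −5·43 + 6·36 = 1, so t = 6. So 36^(−1) ≡ 6 (mod 43). Verify: 36 · 6 = 216 ≡ 1 (mod 43). ✓

Final answer: 36^(−1) ≡ 6 (mod 43)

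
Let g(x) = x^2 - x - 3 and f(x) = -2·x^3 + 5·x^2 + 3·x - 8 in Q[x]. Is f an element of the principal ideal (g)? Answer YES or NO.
In Q[x] the ideal (g) consists of all multiples of g, so f ∈ (g) iff g | f, i.e. iff the remainder of f on division by g is 0. Divide f by g (g is monic, so eliminate the leading term of the running remainder at each step):
  leading term -2·x^3: subtract (-2·x)·g(x) = -2·x^3 + 2·x^2 + 6·x, leaving 3·x^2 - 3·x - 8
  leading term 3·x^2: subtract (3)·g(x) = 3·x^2 - 3·x - 9, leaving 1
The remainder r(x) = 1 ≠ 0 (and deg r < deg g), so g ∤ f, i.e. f ∉ (g).

Final answer: NO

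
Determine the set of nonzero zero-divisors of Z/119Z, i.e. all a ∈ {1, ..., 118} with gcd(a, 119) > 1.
nonzero zero-divisors of Z/119Z = {7, 14, 17, 21, 28, 34, 35, 42, 49, 51, 56, 63, 68, 70, 77, 84, 85, 91, 98, 102, 105, 112}

An element a ∈ Z/119Z (with a ≠ 0) is a zero-divisor iff gcd(a, 119) > 1 (because a is a unit precisely when gcd(a, n) = 1, and in Z/nZ every nonzero, non-unit element is a zero-divisor). Scan a = 1, ..., 118 and keep those with gcd(a, 119) > 1:
  gcd(7, 119) = 7, gcd(14, 119) = 7, gcd(17, 119) = 17, gcd(21, 119) = 7, gcd(28, 119) = 7, gcd(34, 119) = 17, gcd(35, 119) = 7, gcd(42, 119) = 7, gcd(49, 119) = 7, gcd(51, 119) = 17, gcd(56, 119) = 7, gcd(63, 119) = 7, gcd(68, 119) = 17, gcd(70, 119) = 7, gcd(77, 119) = 7, gcd(84, 119) = 7, gcd(85, 119) = 17, gcd(91, 119) = 7, gcd(98, 119) = 7, gcd(102, 119) = 17, gcd(105, 119) = 7, gcd(112, 119) = 7.
All other a ∈ {1, ..., 118} have gcd(a, 119) = 1 and are units. So the nonzero zero-divisors are exactly the 22 values of a appearing in this scan.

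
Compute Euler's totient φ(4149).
φ is multiplicative, with φ(p^e) = p^e − p^(e−1). Factorise 4149 = 3^2 · 461. Then
  φ(4149) = (3^2 − 3^1) · (461 − 1) = 6 · 460 = 2760.

Final answer: φ(4149) = 2760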